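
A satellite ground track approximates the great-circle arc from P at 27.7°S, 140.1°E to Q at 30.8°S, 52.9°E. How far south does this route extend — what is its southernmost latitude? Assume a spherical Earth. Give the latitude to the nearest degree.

≈ 38°S

The great circle lies in the plane with unit normal n̂ = (p₁ × p₂)/|p₁ × p₂|.
Here n̂_z ≈ -0.790; the vertex latitude is φ_max = arccos|n̂_z| ≈ 37.8°.
Check via Clairaut: cos φ_max = |cos φ₁| · sin C = cos(27.7°)·sin(116.8°) ≈ 0.790, again giving ≈ 37.8°.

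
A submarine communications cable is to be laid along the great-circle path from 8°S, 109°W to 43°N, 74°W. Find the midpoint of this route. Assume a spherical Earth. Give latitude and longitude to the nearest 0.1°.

≈ 18.3°N, 94.2°W

Write both endpoints as unit vectors p₁, p₂ with components (cos φ cos λ, cos φ sin λ, sin φ).
The central angle between the endpoints is δ = arccos(p₁·p₂) ≈ 1.049 rad (60.1°).
Interpolate at f = 1/2 with slerp weights a = sin((1−f)δ)/sin δ ≈ 0.578, b = sin(fδ)/sin δ ≈ 0.578.
p = a·p₁ + b·p₂ ≈ (-0.070, -0.947, 0.314); φ = arcsin(p_z) ≈ 18.27°, λ = atan2(p_y, p_x) ≈ -94.21°.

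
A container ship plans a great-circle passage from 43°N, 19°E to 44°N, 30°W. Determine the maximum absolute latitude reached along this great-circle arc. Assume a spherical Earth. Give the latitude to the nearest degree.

The great circle lies in the plane with unit normal n̂ = (p₁ × p₂)/|p₁ × p₂|.
Here n̂_z ≈ -0.692; the vertex latitude is φ_max = arccos|n̂_z| ≈ 46.2°.
Check via Clairaut: cos φ_max = |cos φ₁| · sin C = cos(43.0°)·sin(71.1°) ≈ 0.692, again giving ≈ 46.2°.

≈ 46°N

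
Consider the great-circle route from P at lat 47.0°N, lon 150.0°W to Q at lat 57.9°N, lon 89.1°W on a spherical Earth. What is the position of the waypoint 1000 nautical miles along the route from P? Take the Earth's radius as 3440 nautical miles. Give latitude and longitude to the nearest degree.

≈ lat 56°N, lon 127°W

Convert each endpoint to a unit vector on the sphere (x = cos φ cos λ, y = cos φ sin λ, z = sin φ).
The central angle between the endpoints is δ = arccos(p₁·p₂) ≈ 0.650 rad (37.3°). The total great-circle distance is δ·R ≈ 0.650 × 3440 ≈ 2238 nmi, so the target fraction is f = 1000/2238 ≈ 0.447.
Interpolate at f ≈ 0.447 with slerp weights a = sin((1−f)δ)/sin δ ≈ 0.581, b = sin(fδ)/sin δ ≈ 0.473.
p = a·p₁ + b·p₂ ≈ (-0.339, -0.450, 0.826); φ = arcsin(p_z) ≈ 55.71°, λ = atan2(p_y, p_x) ≈ -127.04°.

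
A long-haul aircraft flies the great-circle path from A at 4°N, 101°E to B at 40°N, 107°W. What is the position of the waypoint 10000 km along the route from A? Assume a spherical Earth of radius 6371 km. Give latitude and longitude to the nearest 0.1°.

≈ 62.2°N, 161.5°W

Write both endpoints as unit vectors p₁, p₂ with components (cos φ cos λ, cos φ sin λ, sin φ).
The central angle between the endpoints is δ = arccos(p₁·p₂) ≈ 2.252 rad (129.0°). The total great-circle distance is δ·R ≈ 2.252 × 6371 ≈ 14349 km, so the target fraction is f = 10000/14349 ≈ 0.697.
Interpolate at f ≈ 0.697 with slerp weights a = sin((1−f)δ)/sin δ ≈ 0.812, b = sin(fδ)/sin δ ≈ 1.288.
p = a·p₁ + b·p₂ ≈ (-0.443, -0.148, 0.884); φ = arcsin(p_z) ≈ 62.16°, λ = atan2(p_y, p_x) ≈ -161.54°.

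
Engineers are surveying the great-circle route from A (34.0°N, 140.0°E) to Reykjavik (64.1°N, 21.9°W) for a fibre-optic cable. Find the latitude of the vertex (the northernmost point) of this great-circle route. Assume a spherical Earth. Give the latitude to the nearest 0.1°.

The great circle lies in the plane with unit normal n̂ = (p₁ × p₂)/|p₁ × p₂|.
Here n̂_z ≈ -0.114; the vertex latitude is φ_max = arccos|n̂_z| ≈ 83.5°.
Check via Clairaut: cos φ_max = |cos φ₁| · sin C = cos(34.0°)·sin(7.9°) ≈ 0.114, again giving ≈ 83.5°.

≈ 83.5°N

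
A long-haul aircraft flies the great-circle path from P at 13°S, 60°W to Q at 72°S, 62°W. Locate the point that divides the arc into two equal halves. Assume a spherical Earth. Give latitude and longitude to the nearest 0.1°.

≈ 42.5°S, 60.5°W

Write both endpoints as unit vectors p₁, p₂ with components (cos φ cos λ, cos φ sin λ, sin φ).
The central angle between the endpoints is δ = arccos(p₁·p₂) ≈ 1.030 rad (59.0°).
Interpolate at f = 1/2 with slerp weights a = sin((1−f)δ)/sin δ ≈ 0.575, b = sin(fδ)/sin δ ≈ 0.575.
p = a·p₁ + b·p₂ ≈ (0.363, -0.642, -0.676); φ = arcsin(p_z) ≈ -42.50°, λ = atan2(p_y, p_x) ≈ -60.48°.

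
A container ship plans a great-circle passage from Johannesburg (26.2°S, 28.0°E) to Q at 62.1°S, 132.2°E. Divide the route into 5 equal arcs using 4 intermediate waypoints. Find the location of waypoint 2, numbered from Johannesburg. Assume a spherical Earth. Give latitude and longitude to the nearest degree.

≈ 51°S, 49°E

Convert each endpoint to a unit vector on the sphere (x = cos φ cos λ, y = cos φ sin λ, z = sin φ).
The central angle between the endpoints is δ = arccos(p₁·p₂) ≈ 1.279 rad (73.3°).
Interpolate at f = 2/5 with slerp weights a = sin((1−f)δ)/sin δ ≈ 0.725, b = sin(fδ)/sin δ ≈ 0.511.
p = a·p₁ + b·p₂ ≈ (0.414, 0.483, -0.772); φ = arcsin(p_z) ≈ -50.53°, λ = atan2(p_y, p_x) ≈ 49.40°.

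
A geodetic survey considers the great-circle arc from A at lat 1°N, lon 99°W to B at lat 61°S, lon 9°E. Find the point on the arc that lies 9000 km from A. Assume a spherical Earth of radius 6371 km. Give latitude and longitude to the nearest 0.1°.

From cos δ = sin φ₁ sin φ₂ + cos φ₁ cos φ₂ cos Δλ, the central angle is δ ≈ 1.737 rad (99.5°). The total great-circle distance is δ·R ≈ 1.737 × 6371 ≈ 11064 km, so the target fraction is f = 9000/11064 ≈ 0.813.
Interpolate at f ≈ 0.813 with slerp weights a = sin((1−f)δ)/sin δ ≈ 0.323, b = sin(fδ)/sin δ ≈ 1.001.
p = a·p₁ + b·p₂ ≈ (0.429, -0.243, -0.870); φ = arcsin(p_z) ≈ -60.47°, λ = atan2(p_y, p_x) ≈ -29.51°.

≈ lat 60.5°S, lon 29.5°W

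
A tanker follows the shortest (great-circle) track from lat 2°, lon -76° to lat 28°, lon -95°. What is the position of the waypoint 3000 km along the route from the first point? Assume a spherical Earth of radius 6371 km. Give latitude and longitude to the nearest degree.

Write both endpoints as unit vectors p₁, p₂ with components (cos φ cos λ, cos φ sin λ, sin φ).
The central angle between the endpoints is δ = arccos(p₁·p₂) ≈ 0.553 rad (31.7°). The total great-circle distance is δ·R ≈ 0.553 × 6371 ≈ 3526 km, so the target fraction is f = 3000/3526 ≈ 0.851.
Interpolate at f ≈ 0.851 with slerp weights a = sin((1−f)δ)/sin δ ≈ 0.157, b = sin(fδ)/sin δ ≈ 0.863.
p = a·p₁ + b·p₂ ≈ (-0.028, -0.911, 0.411); φ = arcsin(p_z) ≈ 24.25°, λ = atan2(p_y, p_x) ≈ -91.79°.

≈ lat 24°, lon -92°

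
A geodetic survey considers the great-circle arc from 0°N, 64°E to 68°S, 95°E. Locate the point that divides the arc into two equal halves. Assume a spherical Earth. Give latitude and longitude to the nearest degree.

From cos δ = sin φ₁ sin φ₂ + cos φ₁ cos φ₂ cos Δλ, the central angle is δ ≈ 1.244 rad (71.3°).
Interpolate at f = 1/2 with slerp weights a = sin((1−f)δ)/sin δ ≈ 0.615, b = sin(fδ)/sin δ ≈ 0.615.
p = a·p₁ + b·p₂ ≈ (0.250, 0.783, -0.570); φ = arcsin(p_z) ≈ -34.78°, λ = atan2(p_y, p_x) ≈ 72.31°.

≈ 35°S, 72°E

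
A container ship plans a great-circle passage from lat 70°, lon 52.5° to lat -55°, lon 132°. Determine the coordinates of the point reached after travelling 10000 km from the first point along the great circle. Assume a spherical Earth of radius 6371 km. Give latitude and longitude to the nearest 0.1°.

Convert each endpoint to a unit vector on the sphere (x = cos φ cos λ, y = cos φ sin λ, z = sin φ).
The central angle between the endpoints is δ = arccos(p₁·p₂) ≈ 2.395 rad (137.2°). The total great-circle distance is δ·R ≈ 2.395 × 6371 ≈ 15258 km, so the target fraction is f = 10000/15258 ≈ 0.655.
Interpolate at f ≈ 0.655 with slerp weights a = sin((1−f)δ)/sin δ ≈ 1.082, b = sin(fδ)/sin δ ≈ 1.472.
p = a·p₁ + b·p₂ ≈ (-0.340, 0.921, -0.189); φ = arcsin(p_z) ≈ -10.92°, λ = atan2(p_y, p_x) ≈ 110.25°.

≈ lat -10.9°, lon 110.2°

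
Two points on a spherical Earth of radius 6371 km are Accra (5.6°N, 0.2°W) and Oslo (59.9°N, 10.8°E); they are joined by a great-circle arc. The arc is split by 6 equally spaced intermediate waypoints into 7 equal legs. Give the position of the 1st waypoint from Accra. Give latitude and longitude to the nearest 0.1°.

≈ 13.4°N, 0.7°E

Write both endpoints as unit vectors p₁, p₂ with components (cos φ cos λ, cos φ sin λ, sin φ).
The central angle between the endpoints is δ = arccos(p₁·p₂) ≈ 0.959 rad (54.9°).
Interpolate at f = 1/7 with slerp weights a = sin((1−f)δ)/sin δ ≈ 0.895, b = sin(fδ)/sin δ ≈ 0.167.
p = a·p₁ + b·p₂ ≈ (0.973, 0.013, 0.232); φ = arcsin(p_z) ≈ 13.39°, λ = atan2(p_y, p_x) ≈ 0.74°.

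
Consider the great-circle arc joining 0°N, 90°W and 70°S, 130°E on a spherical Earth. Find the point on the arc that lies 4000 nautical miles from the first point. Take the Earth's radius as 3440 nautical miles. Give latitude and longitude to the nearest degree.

Write both endpoints as unit vectors p₁, p₂ with components (cos φ cos λ, cos φ sin λ, sin φ).
The central angle between the endpoints is δ = arccos(p₁·p₂) ≈ 1.836 rad (105.2°). The total great-circle distance is δ·R ≈ 1.836 × 3440 ≈ 6315 nmi, so the target fraction is f = 4000/6315 ≈ 0.633.
Interpolate at f ≈ 0.633 with slerp weights a = sin((1−f)δ)/sin δ ≈ 0.646, b = sin(fδ)/sin δ ≈ 0.951.
p = a·p₁ + b·p₂ ≈ (-0.209, -0.397, -0.894); φ = arcsin(p_z) ≈ -63.35°, λ = atan2(p_y, p_x) ≈ -117.79°.

≈ 63°S, 118°W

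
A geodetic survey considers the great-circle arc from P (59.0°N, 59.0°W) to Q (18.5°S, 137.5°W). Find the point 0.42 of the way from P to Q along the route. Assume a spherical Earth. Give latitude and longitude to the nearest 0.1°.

Convert each endpoint to a unit vector on the sphere (x = cos φ cos λ, y = cos φ sin λ, z = sin φ).
The central angle between the endpoints is δ = arccos(p₁·p₂) ≈ 1.746 rad (100.1°).
Interpolate at f = 0.42 with slerp weights a = sin((1−f)δ)/sin δ ≈ 0.862, b = sin(fδ)/sin δ ≈ 0.680.
p = a·p₁ + b·p₂ ≈ (-0.247, -0.816, 0.523); φ = arcsin(p_z) ≈ 31.52°, λ = atan2(p_y, p_x) ≈ -106.83°.

≈ (31.5°N, 106.8°W)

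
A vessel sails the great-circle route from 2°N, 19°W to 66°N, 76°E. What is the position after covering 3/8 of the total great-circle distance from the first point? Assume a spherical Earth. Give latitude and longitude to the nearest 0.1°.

From cos δ = sin φ₁ sin φ₂ + cos φ₁ cos φ₂ cos Δλ, the central angle is δ ≈ 1.574 rad (90.2°).
Interpolate at f = 3/8 with slerp weights a = sin((1−f)δ)/sin δ ≈ 0.833, b = sin(fδ)/sin δ ≈ 0.557.
p = a·p₁ + b·p₂ ≈ (0.842, -0.051, 0.538); φ = arcsin(p_z) ≈ 32.52°, λ = atan2(p_y, p_x) ≈ -3.48°.

≈ 32.5°N, 3.5°W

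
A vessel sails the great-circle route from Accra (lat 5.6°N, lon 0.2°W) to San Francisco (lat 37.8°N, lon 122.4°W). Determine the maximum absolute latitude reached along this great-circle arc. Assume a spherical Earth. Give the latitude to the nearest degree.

≈ 45°N

The great circle lies in the plane with unit normal n̂ = (p₁ × p₂)/|p₁ × p₂|.
Here n̂_z ≈ -0.713; the vertex latitude is φ_max = arccos|n̂_z| ≈ 44.5°.
Check via Clairaut: cos φ_max = |cos φ₁| · sin C = cos(5.6°)·sin(45.8°) ≈ 0.713, again giving ≈ 44.5°.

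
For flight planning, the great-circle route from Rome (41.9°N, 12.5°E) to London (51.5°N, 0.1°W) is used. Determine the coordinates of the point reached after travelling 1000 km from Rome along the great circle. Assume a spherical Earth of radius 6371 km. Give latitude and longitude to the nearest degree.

≈ 49°N, 4°E

From cos δ = sin φ₁ sin φ₂ + cos φ₁ cos φ₂ cos Δλ, the central angle is δ ≈ 0.225 rad (12.9°). The total great-circle distance is δ·R ≈ 0.225 × 6371 ≈ 1432 km, so the target fraction is f = 1000/1432 ≈ 0.698.
Interpolate at f ≈ 0.698 with slerp weights a = sin((1−f)δ)/sin δ ≈ 0.304, b = sin(fδ)/sin δ ≈ 0.701.
p = a·p₁ + b·p₂ ≈ (0.658, 0.048, 0.752); φ = arcsin(p_z) ≈ 48.75°, λ = atan2(p_y, p_x) ≈ 4.20°.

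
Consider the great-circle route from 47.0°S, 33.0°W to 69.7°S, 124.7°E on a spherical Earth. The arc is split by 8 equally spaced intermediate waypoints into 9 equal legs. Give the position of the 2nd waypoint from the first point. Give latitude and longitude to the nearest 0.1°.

≈ 60.6°S, 28.8°W

From cos δ = sin φ₁ sin φ₂ + cos φ₁ cos φ₂ cos Δλ, the central angle is δ ≈ 1.085 rad (62.2°).
Interpolate at f = 2/9 with slerp weights a = sin((1−f)δ)/sin δ ≈ 0.845, b = sin(fδ)/sin δ ≈ 0.270.
p = a·p₁ + b·p₂ ≈ (0.430, -0.237, -0.871); φ = arcsin(p_z) ≈ -60.60°, λ = atan2(p_y, p_x) ≈ -28.85°.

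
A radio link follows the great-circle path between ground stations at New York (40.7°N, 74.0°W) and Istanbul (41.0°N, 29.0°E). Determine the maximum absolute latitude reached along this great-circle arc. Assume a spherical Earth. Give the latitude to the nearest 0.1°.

The great circle lies in the plane with unit normal n̂ = (p₁ × p₂)/|p₁ × p₂|.
Here n̂_z ≈ +0.584; the vertex latitude is φ_max = arccos|n̂_z| ≈ 54.2°.
Check via Clairaut: cos φ_max = |cos φ₁| · sin C = cos(40.7°)·sin(50.4°) ≈ 0.584, again giving ≈ 54.2°.

≈ 54.2°N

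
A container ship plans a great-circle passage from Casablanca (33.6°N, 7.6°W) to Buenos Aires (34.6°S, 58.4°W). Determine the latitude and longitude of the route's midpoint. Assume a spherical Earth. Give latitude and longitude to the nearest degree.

Write both endpoints as unit vectors p₁, p₂ with components (cos φ cos λ, cos φ sin λ, sin φ).
The central angle between the endpoints is δ = arccos(p₁·p₂) ≈ 1.451 rad (83.2°).
Interpolate at f = 1/2 with slerp weights a = sin((1−f)δ)/sin δ ≈ 0.668, b = sin(fδ)/sin δ ≈ 0.668.
p = a·p₁ + b·p₂ ≈ (0.840, -0.542, -0.010); φ = arcsin(p_z) ≈ -0.55°, λ = atan2(p_y, p_x) ≈ -32.84°.

≈ 1°S, 33°W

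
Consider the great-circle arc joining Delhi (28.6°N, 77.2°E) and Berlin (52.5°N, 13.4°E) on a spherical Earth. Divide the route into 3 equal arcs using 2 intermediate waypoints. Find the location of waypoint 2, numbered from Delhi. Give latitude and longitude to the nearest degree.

≈ 49°N, 40°E

From cos δ = sin φ₁ sin φ₂ + cos φ₁ cos φ₂ cos Δλ, the central angle is δ ≈ 0.907 rad (52.0°).
Interpolate at f = 2/3 with slerp weights a = sin((1−f)δ)/sin δ ≈ 0.378, b = sin(fδ)/sin δ ≈ 0.722.
p = a·p₁ + b·p₂ ≈ (0.501, 0.426, 0.754); φ = arcsin(p_z) ≈ 48.91°, λ = atan2(p_y, p_x) ≈ 40.34°.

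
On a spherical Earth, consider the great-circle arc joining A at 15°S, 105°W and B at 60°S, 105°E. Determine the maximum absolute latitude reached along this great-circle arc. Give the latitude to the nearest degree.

≈ 76°S

The great circle lies in the plane with unit normal n̂ = (p₁ × p₂)/|p₁ × p₂|.
Here n̂_z ≈ -0.246; the vertex latitude is φ_max = arccos|n̂_z| ≈ 75.7°.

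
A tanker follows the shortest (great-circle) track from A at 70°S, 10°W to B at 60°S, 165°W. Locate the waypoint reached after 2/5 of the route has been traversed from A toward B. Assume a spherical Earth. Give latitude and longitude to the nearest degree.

≈ 84°S, 87°W

The haversine formula gives a central angle δ ≈ 0.852 rad (48.8°) between the endpoints.
Interpolate at f = 2/5 with slerp weights a = sin((1−f)δ)/sin δ ≈ 0.650, b = sin(fδ)/sin δ ≈ 0.444.
p = a·p₁ + b·p₂ ≈ (0.004, -0.096, -0.995); φ = arcsin(p_z) ≈ -84.48°, λ = atan2(p_y, p_x) ≈ -87.34°.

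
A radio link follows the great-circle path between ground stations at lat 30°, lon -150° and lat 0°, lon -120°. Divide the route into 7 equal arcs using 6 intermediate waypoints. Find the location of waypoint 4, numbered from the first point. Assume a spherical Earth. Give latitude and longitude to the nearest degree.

Convert each endpoint to a unit vector on the sphere (x = cos φ cos λ, y = cos φ sin λ, z = sin φ).
The central angle between the endpoints is δ = arccos(p₁·p₂) ≈ 0.723 rad (41.4°).
Interpolate at f = 4/7 with slerp weights a = sin((1−f)δ)/sin δ ≈ 0.461, b = sin(fδ)/sin δ ≈ 0.607.
p = a·p₁ + b·p₂ ≈ (-0.649, -0.725, 0.230); φ = arcsin(p_z) ≈ 13.32°, λ = atan2(p_y, p_x) ≈ -131.83°.

≈ lat 13°, lon -132°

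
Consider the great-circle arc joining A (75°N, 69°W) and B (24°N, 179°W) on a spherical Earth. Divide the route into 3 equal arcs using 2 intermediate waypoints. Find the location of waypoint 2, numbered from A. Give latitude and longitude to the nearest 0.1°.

Convert each endpoint to a unit vector on the sphere (x = cos φ cos λ, y = cos φ sin λ, z = sin φ).
The central angle between the endpoints is δ = arccos(p₁·p₂) ≈ 1.253 rad (71.8°).
Interpolate at f = 2/3 with slerp weights a = sin((1−f)δ)/sin δ ≈ 0.427, b = sin(fδ)/sin δ ≈ 0.781.
p = a·p₁ + b·p₂ ≈ (-0.673, -0.116, 0.730); φ = arcsin(p_z) ≈ 46.89°, λ = atan2(p_y, p_x) ≈ -170.26°.

≈ (46.9°N, 170.3°W)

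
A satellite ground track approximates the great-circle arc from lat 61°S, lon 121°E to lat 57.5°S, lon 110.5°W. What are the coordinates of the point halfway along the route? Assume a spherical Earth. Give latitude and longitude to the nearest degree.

≈ lat 75°S, lon 169°W

Convert each endpoint to a unit vector on the sphere (x = cos φ cos λ, y = cos φ sin λ, z = sin φ).
The central angle between the endpoints is δ = arccos(p₁·p₂) ≈ 0.958 rad (54.9°).
Interpolate at f = 1/2 with slerp weights a = sin((1−f)δ)/sin δ ≈ 0.563, b = sin(fδ)/sin δ ≈ 0.563.
p = a·p₁ + b·p₂ ≈ (-0.247, -0.049, -0.968); φ = arcsin(p_z) ≈ -75.43°, λ = atan2(p_y, p_x) ≈ -168.67°.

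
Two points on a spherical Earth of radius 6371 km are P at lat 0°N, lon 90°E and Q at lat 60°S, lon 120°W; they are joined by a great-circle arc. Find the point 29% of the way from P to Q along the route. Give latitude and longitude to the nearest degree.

The haversine formula gives a central angle δ ≈ 2.019 rad (115.7°) between the endpoints.
Interpolate at f = 0.29 with slerp weights a = sin((1−f)δ)/sin δ ≈ 1.099, b = sin(fδ)/sin δ ≈ 0.613.
p = a·p₁ + b·p₂ ≈ (-0.153, 0.833, -0.531); φ = arcsin(p_z) ≈ -32.06°, λ = atan2(p_y, p_x) ≈ 100.42°.

≈ lat 32°S, lon 100°E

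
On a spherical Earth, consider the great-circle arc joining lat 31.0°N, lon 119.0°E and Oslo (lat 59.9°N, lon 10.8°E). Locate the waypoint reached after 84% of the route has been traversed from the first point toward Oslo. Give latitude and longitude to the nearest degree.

The haversine formula gives a central angle δ ≈ 1.254 rad (71.9°) between the endpoints.
Interpolate at f = 0.84 with slerp weights a = sin((1−f)δ)/sin δ ≈ 0.210, b = sin(fδ)/sin δ ≈ 0.915.
p = a·p₁ + b·p₂ ≈ (0.363, 0.243, 0.899); φ = arcsin(p_z) ≈ 64.07°, λ = atan2(p_y, p_x) ≈ 33.79°.

≈ lat 64°N, lon 34°E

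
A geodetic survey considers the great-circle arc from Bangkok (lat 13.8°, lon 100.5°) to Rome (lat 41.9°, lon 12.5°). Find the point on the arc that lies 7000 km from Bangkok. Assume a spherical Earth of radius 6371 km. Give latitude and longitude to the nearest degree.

The haversine formula gives a central angle δ ≈ 1.385 rad (79.4°) between the endpoints. The total great-circle distance is δ·R ≈ 1.385 × 6371 ≈ 8825 km, so the target fraction is f = 7000/8825 ≈ 0.793.
Interpolate at f ≈ 0.793 with slerp weights a = sin((1−f)δ)/sin δ ≈ 0.288, b = sin(fδ)/sin δ ≈ 0.906.
p = a·p₁ + b·p₂ ≈ (0.608, 0.421, 0.674); φ = arcsin(p_z) ≈ 42.36°, λ = atan2(p_y, p_x) ≈ 34.69°.

≈ lat 42°, lon 35°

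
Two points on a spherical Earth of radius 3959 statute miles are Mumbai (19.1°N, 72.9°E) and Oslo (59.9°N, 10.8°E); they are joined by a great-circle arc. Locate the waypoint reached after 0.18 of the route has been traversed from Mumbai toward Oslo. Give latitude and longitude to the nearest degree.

Write both endpoints as unit vectors p₁, p₂ with components (cos φ cos λ, cos φ sin λ, sin φ).
The central angle between the endpoints is δ = arccos(p₁·p₂) ≈ 1.042 rad (59.7°).
Interpolate at f = 0.18 with slerp weights a = sin((1−f)δ)/sin δ ≈ 0.873, b = sin(fδ)/sin δ ≈ 0.216.
p = a·p₁ + b·p₂ ≈ (0.349, 0.809, 0.473); φ = arcsin(p_z) ≈ 28.20°, λ = atan2(p_y, p_x) ≈ 66.67°.

≈ (28°N, 67°E)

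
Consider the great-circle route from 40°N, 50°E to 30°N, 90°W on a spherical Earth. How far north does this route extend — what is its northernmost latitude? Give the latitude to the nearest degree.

≈ 64°N

The great circle lies in the plane with unit normal n̂ = (p₁ × p₂)/|p₁ × p₂|.
Here n̂_z ≈ -0.434; the vertex latitude is φ_max = arccos|n̂_z| ≈ 64.3°.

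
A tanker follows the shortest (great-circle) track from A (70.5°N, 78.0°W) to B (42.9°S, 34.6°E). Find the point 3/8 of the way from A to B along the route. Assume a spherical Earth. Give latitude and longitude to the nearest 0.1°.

The haversine formula gives a central angle δ ≈ 2.397 rad (137.4°) between the endpoints.
Interpolate at f = 3/8 with slerp weights a = sin((1−f)δ)/sin δ ≈ 1.472, b = sin(fδ)/sin δ ≈ 1.156.
p = a·p₁ + b·p₂ ≈ (0.799, -0.000, 0.601); φ = arcsin(p_z) ≈ 36.97°, λ = atan2(p_y, p_x) ≈ -0.01°.

≈ (37.0°N, 0.0°E)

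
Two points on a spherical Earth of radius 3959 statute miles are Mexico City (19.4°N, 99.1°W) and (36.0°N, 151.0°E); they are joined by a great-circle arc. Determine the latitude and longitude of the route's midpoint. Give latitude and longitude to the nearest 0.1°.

≈ (42.3°N, 147.8°W)

Write both endpoints as unit vectors p₁, p₂ with components (cos φ cos λ, cos φ sin λ, sin φ).
The central angle between the endpoints is δ = arccos(p₁·p₂) ≈ 1.635 rad (93.7°).
Interpolate at f = 1/2 with slerp weights a = sin((1−f)δ)/sin δ ≈ 0.731, b = sin(fδ)/sin δ ≈ 0.731.
p = a·p₁ + b·p₂ ≈ (-0.626, -0.394, 0.673); φ = arcsin(p_z) ≈ 42.26°, λ = atan2(p_y, p_x) ≈ -147.82°.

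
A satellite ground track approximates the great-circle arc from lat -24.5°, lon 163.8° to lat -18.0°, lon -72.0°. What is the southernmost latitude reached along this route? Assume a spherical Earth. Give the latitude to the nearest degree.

≈ -40°

The great circle lies in the plane with unit normal n̂ = (p₁ × p₂)/|p₁ × p₂|.
Here n̂_z ≈ +0.767; the vertex latitude is φ_max = arccos|n̂_z| ≈ 39.9°.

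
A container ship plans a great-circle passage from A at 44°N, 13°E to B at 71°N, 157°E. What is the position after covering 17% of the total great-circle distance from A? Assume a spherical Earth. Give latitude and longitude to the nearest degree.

The haversine formula gives a central angle δ ≈ 1.085 rad (62.1°) between the endpoints.
Interpolate at f = 0.17 with slerp weights a = sin((1−f)δ)/sin δ ≈ 0.886, b = sin(fδ)/sin δ ≈ 0.207.
p = a·p₁ + b·p₂ ≈ (0.559, 0.170, 0.812); φ = arcsin(p_z) ≈ 54.26°, λ = atan2(p_y, p_x) ≈ 16.90°.

≈ 54°N, 17°E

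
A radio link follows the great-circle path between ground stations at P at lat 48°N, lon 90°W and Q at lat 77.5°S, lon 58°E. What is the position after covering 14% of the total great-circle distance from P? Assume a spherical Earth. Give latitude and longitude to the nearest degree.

Convert each endpoint to a unit vector on the sphere (x = cos φ cos λ, y = cos φ sin λ, z = sin φ).
The central angle between the endpoints is δ = arccos(p₁·p₂) ≈ 2.584 rad (148.0°).
Interpolate at f = 0.14 with slerp weights a = sin((1−f)δ)/sin δ ≈ 1.502, b = sin(fδ)/sin δ ≈ 0.668.
p = a·p₁ + b·p₂ ≈ (0.077, -0.883, 0.464); φ = arcsin(p_z) ≈ 27.64°, λ = atan2(p_y, p_x) ≈ -85.04°.

≈ lat 28°N, lon 85°W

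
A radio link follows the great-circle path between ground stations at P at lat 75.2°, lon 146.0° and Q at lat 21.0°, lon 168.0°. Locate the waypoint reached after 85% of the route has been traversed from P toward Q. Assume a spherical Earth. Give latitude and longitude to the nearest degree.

≈ lat 29°, lon 167°

Convert each endpoint to a unit vector on the sphere (x = cos φ cos λ, y = cos φ sin λ, z = sin φ).
The central angle between the endpoints is δ = arccos(p₁·p₂) ≈ 0.967 rad (55.4°).
Interpolate at f = 0.85 with slerp weights a = sin((1−f)δ)/sin δ ≈ 0.176, b = sin(fδ)/sin δ ≈ 0.890.
p = a·p₁ + b·p₂ ≈ (-0.850, 0.198, 0.489); φ = arcsin(p_z) ≈ 29.25°, λ = atan2(p_y, p_x) ≈ 166.90°.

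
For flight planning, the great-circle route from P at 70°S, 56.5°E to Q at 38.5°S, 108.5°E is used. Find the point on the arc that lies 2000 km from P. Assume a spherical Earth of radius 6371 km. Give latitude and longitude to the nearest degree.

Write both endpoints as unit vectors p₁, p₂ with components (cos φ cos λ, cos φ sin λ, sin φ).
The central angle between the endpoints is δ = arccos(p₁·p₂) ≈ 0.723 rad (41.4°). The total great-circle distance is δ·R ≈ 0.723 × 6371 ≈ 4607 km, so the target fraction is f = 2000/4607 ≈ 0.434.
Interpolate at f ≈ 0.434 with slerp weights a = sin((1−f)δ)/sin δ ≈ 0.601, b = sin(fδ)/sin δ ≈ 0.467.
p = a·p₁ + b·p₂ ≈ (-0.002, 0.518, -0.855); φ = arcsin(p_z) ≈ -58.81°, λ = atan2(p_y, p_x) ≈ 90.26°.

≈ 59°S, 90°E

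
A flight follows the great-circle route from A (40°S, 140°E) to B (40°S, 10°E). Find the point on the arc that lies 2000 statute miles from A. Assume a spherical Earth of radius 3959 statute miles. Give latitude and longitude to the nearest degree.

Write both endpoints as unit vectors p₁, p₂ with components (cos φ cos λ, cos φ sin λ, sin φ).
The central angle between the endpoints is δ = arccos(p₁·p₂) ≈ 1.535 rad (87.9°). The total great-circle distance is δ·R ≈ 1.535 × 3959 ≈ 6076 mi, so the target fraction is f = 2000/6076 ≈ 0.329.
Interpolate at f ≈ 0.329 with slerp weights a = sin((1−f)δ)/sin δ ≈ 0.858, b = sin(fδ)/sin δ ≈ 0.484.
p = a·p₁ + b·p₂ ≈ (-0.138, 0.487, -0.863); φ = arcsin(p_z) ≈ -59.61°, λ = atan2(p_y, p_x) ≈ 105.82°.

≈ (60°S, 106°E)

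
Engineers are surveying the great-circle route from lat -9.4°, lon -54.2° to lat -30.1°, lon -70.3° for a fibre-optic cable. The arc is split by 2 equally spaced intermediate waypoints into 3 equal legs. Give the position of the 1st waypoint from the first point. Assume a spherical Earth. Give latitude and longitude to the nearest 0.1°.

≈ lat -16.4°, lon -59.1°

From cos δ = sin φ₁ sin φ₂ + cos φ₁ cos φ₂ cos Δλ, the central angle is δ ≈ 0.446 rad (25.6°).
Interpolate at f = 1/3 with slerp weights a = sin((1−f)δ)/sin δ ≈ 0.679, b = sin(fδ)/sin δ ≈ 0.343.
p = a·p₁ + b·p₂ ≈ (0.492, -0.823, -0.283); φ = arcsin(p_z) ≈ -16.45°, λ = atan2(p_y, p_x) ≈ -59.13°.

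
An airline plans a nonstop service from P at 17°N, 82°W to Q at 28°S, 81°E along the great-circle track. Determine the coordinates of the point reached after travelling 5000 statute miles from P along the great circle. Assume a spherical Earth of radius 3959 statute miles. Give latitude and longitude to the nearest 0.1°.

From cos δ = sin φ₁ sin φ₂ + cos φ₁ cos φ₂ cos Δλ, the central angle is δ ≈ 2.808 rad (160.9°). The total great-circle distance is δ·R ≈ 2.808 × 3959 ≈ 11115 mi, so the target fraction is f = 5000/11115 ≈ 0.450.
Interpolate at f ≈ 0.450 with slerp weights a = sin((1−f)δ)/sin δ ≈ 3.049, b = sin(fδ)/sin δ ≈ 2.907.
p = a·p₁ + b·p₂ ≈ (0.807, -0.353, -0.473); φ = arcsin(p_z) ≈ -28.24°, λ = atan2(p_y, p_x) ≈ -23.59°.

≈ 28.2°S, 23.6°W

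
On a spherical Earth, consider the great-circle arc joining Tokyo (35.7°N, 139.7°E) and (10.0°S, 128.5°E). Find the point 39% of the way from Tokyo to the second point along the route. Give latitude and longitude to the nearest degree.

Write both endpoints as unit vectors p₁, p₂ with components (cos φ cos λ, cos φ sin λ, sin φ).
The central angle between the endpoints is δ = arccos(p₁·p₂) ≈ 0.819 rad (46.9°).
Interpolate at f = 0.39 with slerp weights a = sin((1−f)δ)/sin δ ≈ 0.656, b = sin(fδ)/sin δ ≈ 0.430.
p = a·p₁ + b·p₂ ≈ (-0.670, 0.676, 0.308); φ = arcsin(p_z) ≈ 17.94°, λ = atan2(p_y, p_x) ≈ 134.74°.

≈ (18°N, 135°E)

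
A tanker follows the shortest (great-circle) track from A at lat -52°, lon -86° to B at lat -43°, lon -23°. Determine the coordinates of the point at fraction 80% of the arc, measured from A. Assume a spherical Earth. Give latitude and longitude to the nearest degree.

≈ lat -47°, lon -33°

Write both endpoints as unit vectors p₁, p₂ with components (cos φ cos λ, cos φ sin λ, sin φ).
The central angle between the endpoints is δ = arccos(p₁·p₂) ≈ 0.735 rad (42.1°).
Interpolate at f = 0.80 with slerp weights a = sin((1−f)δ)/sin δ ≈ 0.218, b = sin(fδ)/sin δ ≈ 0.827.
p = a·p₁ + b·p₂ ≈ (0.566, -0.371, -0.736); φ = arcsin(p_z) ≈ -47.41°, λ = atan2(p_y, p_x) ≈ -33.20°.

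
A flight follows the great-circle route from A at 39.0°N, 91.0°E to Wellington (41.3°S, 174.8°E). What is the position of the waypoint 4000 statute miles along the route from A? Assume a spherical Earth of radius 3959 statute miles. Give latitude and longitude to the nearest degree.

The haversine formula gives a central angle δ ≈ 1.931 rad (110.6°) between the endpoints. The total great-circle distance is δ·R ≈ 1.931 × 3959 ≈ 7644 mi, so the target fraction is f = 4000/7644 ≈ 0.523.
Interpolate at f ≈ 0.523 with slerp weights a = sin((1−f)δ)/sin δ ≈ 0.850, b = sin(fδ)/sin δ ≈ 0.905.
p = a·p₁ + b·p₂ ≈ (-0.689, 0.722, -0.062); φ = arcsin(p_z) ≈ -3.56°, λ = atan2(p_y, p_x) ≈ 133.63°.

≈ 4°S, 134°E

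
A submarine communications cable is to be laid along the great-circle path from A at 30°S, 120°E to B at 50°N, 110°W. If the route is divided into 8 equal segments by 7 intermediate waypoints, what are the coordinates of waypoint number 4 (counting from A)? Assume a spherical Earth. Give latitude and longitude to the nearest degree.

≈ 22°N, 167°E

The haversine formula gives a central angle δ ≈ 2.405 rad (137.8°) between the endpoints.
Interpolate at f = 4/8 with slerp weights a = sin((1−f)δ)/sin δ ≈ 1.389, b = sin(fδ)/sin δ ≈ 1.389.
p = a·p₁ + b·p₂ ≈ (-0.907, 0.203, 0.370); φ = arcsin(p_z) ≈ 21.69°, λ = atan2(p_y, p_x) ≈ 167.40°.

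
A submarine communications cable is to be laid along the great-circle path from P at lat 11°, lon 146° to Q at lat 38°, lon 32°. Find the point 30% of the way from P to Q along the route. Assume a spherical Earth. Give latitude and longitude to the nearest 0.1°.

Convert each endpoint to a unit vector on the sphere (x = cos φ cos λ, y = cos φ sin λ, z = sin φ).
The central angle between the endpoints is δ = arccos(p₁·p₂) ≈ 1.769 rad (101.4°).
Interpolate at f = 0.30 with slerp weights a = sin((1−f)δ)/sin δ ≈ 0.964, b = sin(fδ)/sin δ ≈ 0.516.
p = a·p₁ + b·p₂ ≈ (-0.440, 0.745, 0.502); φ = arcsin(p_z) ≈ 30.12°, λ = atan2(p_y, p_x) ≈ 120.55°.

≈ lat 30.1°, lon 120.5°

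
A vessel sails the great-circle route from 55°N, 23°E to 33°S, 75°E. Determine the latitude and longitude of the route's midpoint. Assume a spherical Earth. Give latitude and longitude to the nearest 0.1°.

Convert each endpoint to a unit vector on the sphere (x = cos φ cos λ, y = cos φ sin λ, z = sin φ).
The central angle between the endpoints is δ = arccos(p₁·p₂) ≈ 1.721 rad (98.6°).
Interpolate at f = 1/2 with slerp weights a = sin((1−f)δ)/sin δ ≈ 0.767, b = sin(fδ)/sin δ ≈ 0.767.
p = a·p₁ + b·p₂ ≈ (0.571, 0.793, 0.211); φ = arcsin(p_z) ≈ 12.15°, λ = atan2(p_y, p_x) ≈ 54.23°.

≈ 12.2°N, 54.2°E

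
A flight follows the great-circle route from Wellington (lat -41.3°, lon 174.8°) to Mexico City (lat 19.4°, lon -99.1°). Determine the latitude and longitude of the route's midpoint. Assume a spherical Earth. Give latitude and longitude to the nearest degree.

Write both endpoints as unit vectors p₁, p₂ with components (cos φ cos λ, cos φ sin λ, sin φ).
The central angle between the endpoints is δ = arccos(p₁·p₂) ≈ 1.743 rad (99.8°).
Interpolate at f = 1/2 with slerp weights a = sin((1−f)δ)/sin δ ≈ 0.777, b = sin(fδ)/sin δ ≈ 0.777.
p = a·p₁ + b·p₂ ≈ (-0.697, -0.670, -0.255); φ = arcsin(p_z) ≈ -14.75°, λ = atan2(p_y, p_x) ≈ -136.11°.

≈ lat -15°, lon -136°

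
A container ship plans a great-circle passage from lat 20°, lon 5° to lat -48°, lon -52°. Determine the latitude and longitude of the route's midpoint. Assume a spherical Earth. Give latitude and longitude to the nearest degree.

Write both endpoints as unit vectors p₁, p₂ with components (cos φ cos λ, cos φ sin λ, sin φ).
The central angle between the endpoints is δ = arccos(p₁·p₂) ≈ 1.482 rad (84.9°).
Interpolate at f = 1/2 with slerp weights a = sin((1−f)δ)/sin δ ≈ 0.678, b = sin(fδ)/sin δ ≈ 0.678.
p = a·p₁ + b·p₂ ≈ (0.914, -0.302, -0.272); φ = arcsin(p_z) ≈ -15.78°, λ = atan2(p_y, p_x) ≈ -18.28°.

≈ lat -16°, lon -18°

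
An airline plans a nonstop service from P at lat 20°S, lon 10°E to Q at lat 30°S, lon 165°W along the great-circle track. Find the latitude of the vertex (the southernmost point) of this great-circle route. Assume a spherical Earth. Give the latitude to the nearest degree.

The great circle lies in the plane with unit normal n̂ = (p₁ × p₂)/|p₁ × p₂|.
Here n̂_z ≈ -0.092; the vertex latitude is φ_max = arccos|n̂_z| ≈ 84.7°.
Check via Clairaut: cos φ_max = |cos φ₁| · sin C = cos(20.0°)·sin(174.4°) ≈ 0.092, again giving ≈ 84.7°.

≈ 85°S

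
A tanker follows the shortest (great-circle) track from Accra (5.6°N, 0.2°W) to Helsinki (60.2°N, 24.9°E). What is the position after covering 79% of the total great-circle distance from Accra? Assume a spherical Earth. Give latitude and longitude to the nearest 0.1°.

≈ 49.3°N, 15.6°E

Write both endpoints as unit vectors p₁, p₂ with components (cos φ cos λ, cos φ sin λ, sin φ).
The central angle between the endpoints is δ = arccos(p₁·p₂) ≈ 1.009 rad (57.8°).
Interpolate at f = 0.79 with slerp weights a = sin((1−f)δ)/sin δ ≈ 0.249, b = sin(fδ)/sin δ ≈ 0.845.
p = a·p₁ + b·p₂ ≈ (0.628, 0.176, 0.758); φ = arcsin(p_z) ≈ 49.27°, λ = atan2(p_y, p_x) ≈ 15.65°.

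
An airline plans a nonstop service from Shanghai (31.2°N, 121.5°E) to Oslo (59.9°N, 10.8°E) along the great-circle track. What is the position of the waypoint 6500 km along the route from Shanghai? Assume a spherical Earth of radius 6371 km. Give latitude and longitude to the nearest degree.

Convert each endpoint to a unit vector on the sphere (x = cos φ cos λ, y = cos φ sin λ, z = sin φ).
The central angle between the endpoints is δ = arccos(p₁·p₂) ≈ 1.270 rad (72.8°). The total great-circle distance is δ·R ≈ 1.270 × 6371 ≈ 8089 km, so the target fraction is f = 6500/8089 ≈ 0.804.
Interpolate at f ≈ 0.804 with slerp weights a = sin((1−f)δ)/sin δ ≈ 0.259, b = sin(fδ)/sin δ ≈ 0.892.
p = a·p₁ + b·p₂ ≈ (0.324, 0.272, 0.906); φ = arcsin(p_z) ≈ 64.95°, λ = atan2(p_y, p_x) ≈ 40.05°.

≈ (65°N, 40°E)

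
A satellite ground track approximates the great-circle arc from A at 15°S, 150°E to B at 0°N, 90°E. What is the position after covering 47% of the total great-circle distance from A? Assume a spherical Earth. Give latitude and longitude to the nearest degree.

≈ 9°S, 121°E

Write both endpoints as unit vectors p₁, p₂ with components (cos φ cos λ, cos φ sin λ, sin φ).
The central angle between the endpoints is δ = arccos(p₁·p₂) ≈ 1.067 rad (61.1°).
Interpolate at f = 0.47 with slerp weights a = sin((1−f)δ)/sin δ ≈ 0.612, b = sin(fδ)/sin δ ≈ 0.549.
p = a·p₁ + b·p₂ ≈ (-0.512, 0.844, -0.158); φ = arcsin(p_z) ≈ -9.11°, λ = atan2(p_y, p_x) ≈ 121.22°.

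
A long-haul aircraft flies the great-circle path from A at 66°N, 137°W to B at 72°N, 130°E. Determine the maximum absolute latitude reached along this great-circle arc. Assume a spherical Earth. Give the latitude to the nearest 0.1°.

The great circle lies in the plane with unit normal n̂ = (p₁ × p₂)/|p₁ × p₂|.
Here n̂_z ≈ -0.248; the vertex latitude is φ_max = arccos|n̂_z| ≈ 75.7°.
Check via Clairaut: cos φ_max = |cos φ₁| · sin C = cos(66.0°)·sin(37.5°) ≈ 0.248, again giving ≈ 75.7°.

≈ 75.7°N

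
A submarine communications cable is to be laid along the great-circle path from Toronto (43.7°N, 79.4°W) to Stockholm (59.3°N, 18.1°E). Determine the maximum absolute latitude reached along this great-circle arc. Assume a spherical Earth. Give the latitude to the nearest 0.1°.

≈ 64.1°N

The great circle lies in the plane with unit normal n̂ = (p₁ × p₂)/|p₁ × p₂|.
Here n̂_z ≈ +0.437; the vertex latitude is φ_max = arccos|n̂_z| ≈ 64.1°.
Check via Clairaut: cos φ_max = |cos φ₁| · sin C = cos(43.7°)·sin(37.2°) ≈ 0.437, again giving ≈ 64.1°.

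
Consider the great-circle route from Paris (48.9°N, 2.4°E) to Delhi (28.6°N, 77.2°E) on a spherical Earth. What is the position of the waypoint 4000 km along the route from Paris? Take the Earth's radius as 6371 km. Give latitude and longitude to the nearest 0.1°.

≈ 42.3°N, 54.0°E

Convert each endpoint to a unit vector on the sphere (x = cos φ cos λ, y = cos φ sin λ, z = sin φ).
The central angle between the endpoints is δ = arccos(p₁·p₂) ≈ 1.033 rad (59.2°). The total great-circle distance is δ·R ≈ 1.033 × 6371 ≈ 6583 km, so the target fraction is f = 4000/6583 ≈ 0.608.
Interpolate at f ≈ 0.608 with slerp weights a = sin((1−f)δ)/sin δ ≈ 0.459, b = sin(fδ)/sin δ ≈ 0.684.
p = a·p₁ + b·p₂ ≈ (0.435, 0.598, 0.673); φ = arcsin(p_z) ≈ 42.33°, λ = atan2(p_y, p_x) ≈ 54.00°.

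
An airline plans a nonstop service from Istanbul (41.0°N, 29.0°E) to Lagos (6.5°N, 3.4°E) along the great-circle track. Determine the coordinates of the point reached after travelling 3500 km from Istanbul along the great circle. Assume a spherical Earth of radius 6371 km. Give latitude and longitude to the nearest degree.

Write both endpoints as unit vectors p₁, p₂ with components (cos φ cos λ, cos φ sin λ, sin φ).
The central angle between the endpoints is δ = arccos(p₁·p₂) ≈ 0.722 rad (41.4°). The total great-circle distance is δ·R ≈ 0.722 × 6371 ≈ 4600 km, so the target fraction is f = 3500/4600 ≈ 0.761.
Interpolate at f ≈ 0.761 with slerp weights a = sin((1−f)δ)/sin δ ≈ 0.260, b = sin(fδ)/sin δ ≈ 0.790.
p = a·p₁ + b·p₂ ≈ (0.955, 0.142, 0.260); φ = arcsin(p_z) ≈ 15.07°, λ = atan2(p_y, p_x) ≈ 8.43°.

≈ (15°N, 8°E)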